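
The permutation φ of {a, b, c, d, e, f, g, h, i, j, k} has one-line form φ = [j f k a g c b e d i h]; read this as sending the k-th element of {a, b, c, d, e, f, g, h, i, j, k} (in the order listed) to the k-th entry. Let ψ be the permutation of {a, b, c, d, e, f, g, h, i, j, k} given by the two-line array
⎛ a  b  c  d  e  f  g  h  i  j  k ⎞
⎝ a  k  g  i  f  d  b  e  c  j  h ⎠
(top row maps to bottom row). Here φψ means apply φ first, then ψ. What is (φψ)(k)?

e

φ(k) = h, then ψ(h) = e; composing gives (φψ)(k) = e.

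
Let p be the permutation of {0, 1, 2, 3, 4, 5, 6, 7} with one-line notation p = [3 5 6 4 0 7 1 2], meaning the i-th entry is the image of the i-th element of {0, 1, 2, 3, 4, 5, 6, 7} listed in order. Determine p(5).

5 is element number 6 of the domain, and entry number 6 of the one-line form is 7, so p(5) = 7.

7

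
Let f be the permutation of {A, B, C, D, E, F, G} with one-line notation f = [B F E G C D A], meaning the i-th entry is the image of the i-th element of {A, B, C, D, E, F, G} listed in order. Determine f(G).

G is element number 7 of the domain, and entry number 7 of the one-line form is A, so f(G) = A.

A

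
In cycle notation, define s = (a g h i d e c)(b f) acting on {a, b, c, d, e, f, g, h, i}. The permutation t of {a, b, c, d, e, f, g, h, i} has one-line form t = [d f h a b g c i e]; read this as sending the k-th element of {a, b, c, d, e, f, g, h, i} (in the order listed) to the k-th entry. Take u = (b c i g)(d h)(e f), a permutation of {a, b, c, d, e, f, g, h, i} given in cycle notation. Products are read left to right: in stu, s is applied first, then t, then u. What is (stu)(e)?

(stu)(e) = u(t(s(e))). s(e) = c, then t(c) = h, then u(h) = d, so the result is d.

d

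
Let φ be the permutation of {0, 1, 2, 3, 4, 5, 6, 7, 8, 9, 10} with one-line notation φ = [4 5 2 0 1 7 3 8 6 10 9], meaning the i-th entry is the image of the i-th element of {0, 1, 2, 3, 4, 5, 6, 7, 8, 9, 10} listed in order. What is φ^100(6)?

1

Tracing 6 → 3 → … returns to 6 after 8 steps, so 6 lies in an 8-cycle (0, 4, 1, 5, 7, 8, 6, 3).
Powers repeat with period 8 on this cycle, and 100 mod 8 = 4, so φ^100(6) = φ^4(6).
Advancing 4 steps from 6: 6 → 3 → 0 → 4 → 1.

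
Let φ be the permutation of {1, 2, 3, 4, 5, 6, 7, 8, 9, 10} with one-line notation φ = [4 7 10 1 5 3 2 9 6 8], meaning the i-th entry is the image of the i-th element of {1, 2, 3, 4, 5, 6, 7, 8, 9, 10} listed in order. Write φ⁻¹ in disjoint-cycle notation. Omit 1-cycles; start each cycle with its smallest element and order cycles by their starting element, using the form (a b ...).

First write φ in disjoint cycles: (1 4)(2 7)(3 10 8 9 6).
Reversing each cycle (and rotating so the smallest element leads) gives φ⁻¹ = (1 4)(2 7)(3 6 9 8 10).

(1 4)(2 7)(3 6 9 8 10)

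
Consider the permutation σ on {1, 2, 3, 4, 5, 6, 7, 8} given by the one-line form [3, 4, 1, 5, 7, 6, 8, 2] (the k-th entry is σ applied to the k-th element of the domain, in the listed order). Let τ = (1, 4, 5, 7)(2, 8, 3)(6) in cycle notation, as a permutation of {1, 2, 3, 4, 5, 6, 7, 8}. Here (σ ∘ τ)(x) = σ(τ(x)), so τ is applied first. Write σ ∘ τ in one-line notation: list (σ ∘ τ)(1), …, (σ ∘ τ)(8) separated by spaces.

For each element, apply τ then σ: 1 → 4 → 5; 2 → 8 → 2; 3 → 2 → 4; 4 → 5 → 7; 5 → 7 → 8; 6 → 6 → 6; 7 → 1 → 3; 8 → 3 → 1.
So σ ∘ τ in one-line form is 5 2 4 7 8 6 3 1.

5 2 4 7 8 6 3 1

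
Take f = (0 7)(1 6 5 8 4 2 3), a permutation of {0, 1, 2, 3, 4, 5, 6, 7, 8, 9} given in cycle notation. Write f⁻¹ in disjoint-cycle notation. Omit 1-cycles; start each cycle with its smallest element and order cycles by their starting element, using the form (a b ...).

Inverting a permutation written in cycle notation just reverses the order within every cycle.
After reversing and putting each cycle's least element first, f⁻¹ = (0 7)(1 3 2 4 8 5 6).

(0 7)(1 3 2 4 8 5 6)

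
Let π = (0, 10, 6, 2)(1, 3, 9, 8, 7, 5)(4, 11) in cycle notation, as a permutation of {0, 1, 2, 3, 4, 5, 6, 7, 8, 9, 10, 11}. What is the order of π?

12

The cycle type of π is (6, 4, 2).
Since disjoint cycles commute, ord(π) = lcm(6, 4, 2) = 12.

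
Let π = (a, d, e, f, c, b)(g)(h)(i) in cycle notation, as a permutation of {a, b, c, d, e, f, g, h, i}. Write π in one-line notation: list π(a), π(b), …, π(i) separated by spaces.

Reading each image from the cycles: a→d, b→a, c→b, d→e, e→f, f→c, g→g, h→h, i→i.
Listing these in domain order gives d a b e f c g h i.

d a b e f c g h i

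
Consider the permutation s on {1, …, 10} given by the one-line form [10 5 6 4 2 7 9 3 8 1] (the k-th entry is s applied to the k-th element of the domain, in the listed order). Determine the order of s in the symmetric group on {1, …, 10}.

10

The disjoint-cycle form of s has cycle lengths 5, 2, 2, 1.
The order of s is the least common multiple of its cycle lengths: lcm(5, 2, 2) = 10.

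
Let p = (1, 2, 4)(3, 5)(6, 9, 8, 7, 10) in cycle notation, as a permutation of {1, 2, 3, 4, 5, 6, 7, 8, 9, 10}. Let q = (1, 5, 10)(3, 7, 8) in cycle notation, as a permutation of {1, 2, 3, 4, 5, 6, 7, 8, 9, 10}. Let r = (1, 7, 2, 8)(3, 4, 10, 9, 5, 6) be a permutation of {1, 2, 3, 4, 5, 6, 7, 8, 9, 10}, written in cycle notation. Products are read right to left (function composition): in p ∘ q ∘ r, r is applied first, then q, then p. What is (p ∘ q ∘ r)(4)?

2

Apply the permutations in order: r(4) = 10, then q(10) = 1, then p(1) = 2. So (p ∘ q ∘ r)(4) = 2.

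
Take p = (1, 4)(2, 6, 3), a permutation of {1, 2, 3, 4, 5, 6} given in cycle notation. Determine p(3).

In the cycle (2, 6, 3), 3 is followed by 2, so p(3) = 2.

2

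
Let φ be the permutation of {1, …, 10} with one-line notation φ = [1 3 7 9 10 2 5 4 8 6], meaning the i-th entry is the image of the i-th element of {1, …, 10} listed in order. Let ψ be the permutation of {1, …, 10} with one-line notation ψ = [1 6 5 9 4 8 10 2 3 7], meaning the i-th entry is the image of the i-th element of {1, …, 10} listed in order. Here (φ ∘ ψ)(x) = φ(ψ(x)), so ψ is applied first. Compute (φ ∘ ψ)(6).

First apply ψ: ψ(6) = 8, then φ(8) = 4. Thus (φ ∘ ψ)(6) = 4.

4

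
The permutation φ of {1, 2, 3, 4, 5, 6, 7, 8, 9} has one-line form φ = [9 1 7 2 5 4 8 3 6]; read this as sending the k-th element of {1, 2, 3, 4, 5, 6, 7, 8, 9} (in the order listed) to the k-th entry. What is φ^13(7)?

Tracing 7 → 8 → … returns to 7 after 3 steps, so 7 lies in a 3-cycle (3 7 8).
On a 3-cycle, φ^3 is the identity, so φ^13 = φ^1 there (13 ≡ 1 mod 3).
Advancing 1 step from 7: 7 → 8.

8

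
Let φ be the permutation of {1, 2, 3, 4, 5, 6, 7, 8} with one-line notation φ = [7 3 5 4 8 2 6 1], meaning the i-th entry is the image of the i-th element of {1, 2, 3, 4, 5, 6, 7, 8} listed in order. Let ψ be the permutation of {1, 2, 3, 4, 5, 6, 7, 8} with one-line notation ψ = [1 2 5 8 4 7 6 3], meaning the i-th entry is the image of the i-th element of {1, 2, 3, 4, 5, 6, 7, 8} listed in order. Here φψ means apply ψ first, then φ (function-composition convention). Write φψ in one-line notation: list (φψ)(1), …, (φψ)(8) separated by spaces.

7 3 8 1 4 6 2 5

For each element, apply ψ then φ: 1 → 1 → 7; 2 → 2 → 3; 3 → 5 → 8; 4 → 8 → 1; 5 → 4 → 4; 6 → 7 → 6; 7 → 6 → 2; 8 → 3 → 5.
Collecting the images, φψ = [7 3 8 1 4 6 2 5].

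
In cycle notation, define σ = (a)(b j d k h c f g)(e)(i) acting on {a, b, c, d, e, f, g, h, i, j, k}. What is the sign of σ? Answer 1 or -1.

The cycle lengths are 8, 1, 1, 1.
A cycle of length ℓ contributes ℓ−1 transpositions, so σ is a product of 7 transpositions — odd.

-1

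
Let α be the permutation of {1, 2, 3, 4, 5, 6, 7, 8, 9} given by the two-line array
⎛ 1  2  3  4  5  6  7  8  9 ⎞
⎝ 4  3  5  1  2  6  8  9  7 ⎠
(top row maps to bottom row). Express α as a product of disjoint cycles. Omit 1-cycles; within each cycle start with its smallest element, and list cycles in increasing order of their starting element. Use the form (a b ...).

Start at 1 and follow images: 1 → 4 → 1, giving the cycle (1 4).
Continuing from each remaining unvisited element yields (1 4)(2 3 5)(7 8 9).

(1 4)(2 3 5)(7 8 9)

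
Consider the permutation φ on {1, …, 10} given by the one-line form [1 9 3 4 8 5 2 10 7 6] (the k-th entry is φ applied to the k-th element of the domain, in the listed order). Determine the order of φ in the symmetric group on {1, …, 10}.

12

Decomposing into disjoint cycles gives cycle lengths 4, 3, 1, 1, 1.
Since disjoint cycles commute, ord(φ) = lcm(4, 3) = 12.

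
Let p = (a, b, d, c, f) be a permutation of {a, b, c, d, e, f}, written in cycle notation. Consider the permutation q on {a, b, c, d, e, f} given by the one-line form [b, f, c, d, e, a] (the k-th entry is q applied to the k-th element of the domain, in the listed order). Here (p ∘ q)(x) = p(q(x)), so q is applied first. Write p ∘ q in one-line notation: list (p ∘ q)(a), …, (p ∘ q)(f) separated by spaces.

For each element, apply q then p: a → b → d; b → f → a; c → c → f; d → d → c; e → e → e; f → a → b.
Collecting the images, p ∘ q = [d a f c e b].

d a f c e b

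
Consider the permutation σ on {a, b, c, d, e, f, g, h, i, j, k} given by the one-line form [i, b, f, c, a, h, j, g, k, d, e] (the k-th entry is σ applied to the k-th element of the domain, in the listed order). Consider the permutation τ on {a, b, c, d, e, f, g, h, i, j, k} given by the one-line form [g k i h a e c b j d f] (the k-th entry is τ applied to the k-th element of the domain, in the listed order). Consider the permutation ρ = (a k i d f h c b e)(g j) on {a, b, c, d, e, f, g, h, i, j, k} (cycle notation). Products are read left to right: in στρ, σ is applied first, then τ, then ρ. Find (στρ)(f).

Apply the permutations in order: σ(f) = h, then τ(h) = b, then ρ(b) = e. So (στρ)(f) = e.

e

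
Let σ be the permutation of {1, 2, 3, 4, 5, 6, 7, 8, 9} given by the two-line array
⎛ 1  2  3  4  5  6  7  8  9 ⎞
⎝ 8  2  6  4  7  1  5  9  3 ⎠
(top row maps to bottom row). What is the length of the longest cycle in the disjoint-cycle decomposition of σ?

5

Decomposing into disjoint cycles gives (1 8 9 3 6)(5 7); the longest has length 5.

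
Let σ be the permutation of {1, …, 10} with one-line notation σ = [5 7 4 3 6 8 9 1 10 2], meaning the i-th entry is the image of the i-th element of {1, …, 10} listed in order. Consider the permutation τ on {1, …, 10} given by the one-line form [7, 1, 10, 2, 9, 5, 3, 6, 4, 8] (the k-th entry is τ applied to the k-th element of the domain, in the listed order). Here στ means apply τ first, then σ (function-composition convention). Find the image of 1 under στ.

First apply τ: τ(1) = 7, then σ(7) = 9. Thus (στ)(1) = 9.

9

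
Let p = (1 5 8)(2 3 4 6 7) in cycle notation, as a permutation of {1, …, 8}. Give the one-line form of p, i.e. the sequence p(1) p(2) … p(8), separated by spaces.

Each element maps to the next entry in its cycle (wrapping to the front): 1→5, 2→3, 3→4, 4→6, 5→8, 6→7, 7→2, 8→1.
Listing these in domain order gives 5 3 4 6 8 7 2 1.

5 3 4 6 8 7 2 1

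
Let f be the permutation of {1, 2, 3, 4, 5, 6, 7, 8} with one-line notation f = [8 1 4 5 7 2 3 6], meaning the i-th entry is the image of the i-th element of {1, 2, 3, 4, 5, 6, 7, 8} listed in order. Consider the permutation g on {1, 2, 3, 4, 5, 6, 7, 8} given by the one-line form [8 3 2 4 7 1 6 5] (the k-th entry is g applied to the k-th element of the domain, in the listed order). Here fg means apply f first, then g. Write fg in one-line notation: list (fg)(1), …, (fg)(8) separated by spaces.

5 8 4 7 6 3 2 1

For each element, apply f then g: 1 → 8 → 5; 2 → 1 → 8; 3 → 4 → 4; 4 → 5 → 7; 5 → 7 → 6; 6 → 2 → 3; 7 → 3 → 2; 8 → 6 → 1.
So fg in one-line form is 5 8 4 7 6 3 2 1.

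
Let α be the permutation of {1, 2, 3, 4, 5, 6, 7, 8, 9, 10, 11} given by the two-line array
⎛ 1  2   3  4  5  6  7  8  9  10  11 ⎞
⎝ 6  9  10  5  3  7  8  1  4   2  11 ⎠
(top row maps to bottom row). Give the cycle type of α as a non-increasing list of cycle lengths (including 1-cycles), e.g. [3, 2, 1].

[6, 4, 1]

The disjoint cycles are (1, 6, 7, 8)(2, 9, 4, 5, 3, 10)(11), with lengths 6, 4, 1 in non-increasing order.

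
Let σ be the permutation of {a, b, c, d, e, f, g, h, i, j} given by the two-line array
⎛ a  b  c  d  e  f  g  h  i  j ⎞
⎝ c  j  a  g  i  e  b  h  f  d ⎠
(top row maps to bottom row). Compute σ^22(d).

Tracing d → g → … returns to d after 4 steps, so d lies in a 4-cycle (b, j, d, g).
On a 4-cycle, σ^4 is the identity, so σ^22 = σ^2 there (22 ≡ 2 mod 4).
Stepping 2 places around the cycle: d → g → b.

b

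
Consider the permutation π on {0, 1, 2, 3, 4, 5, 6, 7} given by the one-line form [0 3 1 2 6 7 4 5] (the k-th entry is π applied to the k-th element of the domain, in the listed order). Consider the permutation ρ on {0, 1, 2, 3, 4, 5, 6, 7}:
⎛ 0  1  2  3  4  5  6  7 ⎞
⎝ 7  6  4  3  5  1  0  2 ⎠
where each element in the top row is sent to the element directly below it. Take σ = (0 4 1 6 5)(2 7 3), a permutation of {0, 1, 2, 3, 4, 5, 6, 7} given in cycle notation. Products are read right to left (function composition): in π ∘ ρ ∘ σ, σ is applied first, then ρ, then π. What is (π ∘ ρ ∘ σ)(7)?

Apply the permutations in order: σ(7) = 3, then ρ(3) = 3, then π(3) = 2. So (π ∘ ρ ∘ σ)(7) = 2.

2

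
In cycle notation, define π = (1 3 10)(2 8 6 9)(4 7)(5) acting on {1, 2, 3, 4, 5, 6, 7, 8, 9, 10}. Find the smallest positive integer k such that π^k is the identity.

12

The disjoint cycles have lengths 4, 3, 2, 1.
The order is lcm(4, 3, 2) = 12.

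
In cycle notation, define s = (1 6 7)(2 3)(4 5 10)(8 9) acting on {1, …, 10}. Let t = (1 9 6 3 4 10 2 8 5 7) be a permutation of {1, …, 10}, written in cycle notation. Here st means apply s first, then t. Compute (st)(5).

First apply s: s(5) = 10, then t(10) = 2. Thus (st)(5) = 2.

2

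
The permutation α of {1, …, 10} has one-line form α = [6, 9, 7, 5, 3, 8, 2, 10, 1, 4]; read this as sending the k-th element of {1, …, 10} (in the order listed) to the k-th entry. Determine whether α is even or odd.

odd

In disjoint-cycle form the cycle lengths are 10.
A cycle is odd iff its length is even; α has 1 even-length cycle, so sgn(α) = (−1)^1 and α is odd.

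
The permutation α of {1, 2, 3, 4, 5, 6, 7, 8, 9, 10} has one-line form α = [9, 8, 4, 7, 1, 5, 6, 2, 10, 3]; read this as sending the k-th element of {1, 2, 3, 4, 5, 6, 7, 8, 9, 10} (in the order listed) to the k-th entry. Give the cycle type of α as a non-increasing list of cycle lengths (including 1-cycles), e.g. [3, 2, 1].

The disjoint cycles are (1, 9, 10, 3, 4, 7, 6, 5)(2, 8), with lengths 8, 2 in non-increasing order.

[8, 2]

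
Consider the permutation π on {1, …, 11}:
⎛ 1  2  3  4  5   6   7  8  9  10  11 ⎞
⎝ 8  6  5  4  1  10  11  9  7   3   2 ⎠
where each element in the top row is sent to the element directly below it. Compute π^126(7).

5

Tracing 7 → 11 → … returns to 7 after 10 steps, so 7 lies in a 10-cycle (1, 8, 9, 7, 11, 2, 6, 10, 3, 5).
Since the cycle has length 10, π^126 acts on it the same as π^6 (126 mod 10 = 6).
Stepping 6 places around the cycle: 7 → 11 → 2 → 6 → 10 → 3 → 5.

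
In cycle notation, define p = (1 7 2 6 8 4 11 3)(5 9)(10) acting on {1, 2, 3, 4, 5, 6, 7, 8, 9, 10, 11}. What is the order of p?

8

The cycle type of p is (8, 2, 1).
Since disjoint cycles commute, ord(p) = lcm(8, 2) = 8.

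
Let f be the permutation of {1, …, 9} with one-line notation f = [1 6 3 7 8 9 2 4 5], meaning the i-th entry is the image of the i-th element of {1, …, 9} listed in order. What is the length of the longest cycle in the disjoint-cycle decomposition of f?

Decomposing into disjoint cycles gives (2 6 9 5 8 4 7); the longest has length 7.

7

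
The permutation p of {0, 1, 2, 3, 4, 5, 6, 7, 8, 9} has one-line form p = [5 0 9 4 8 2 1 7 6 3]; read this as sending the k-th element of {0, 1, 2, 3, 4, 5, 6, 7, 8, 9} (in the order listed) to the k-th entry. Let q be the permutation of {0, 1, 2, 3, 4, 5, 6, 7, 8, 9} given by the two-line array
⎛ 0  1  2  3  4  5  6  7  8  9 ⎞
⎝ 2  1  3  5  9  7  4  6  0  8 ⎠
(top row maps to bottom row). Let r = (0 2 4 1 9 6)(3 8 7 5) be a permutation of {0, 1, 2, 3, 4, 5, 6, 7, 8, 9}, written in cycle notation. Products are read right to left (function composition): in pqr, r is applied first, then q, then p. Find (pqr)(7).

7

(pqr)(7) = p(q(r(7))). r(7) = 5, then q(5) = 7, then p(7) = 7, so the result is 7.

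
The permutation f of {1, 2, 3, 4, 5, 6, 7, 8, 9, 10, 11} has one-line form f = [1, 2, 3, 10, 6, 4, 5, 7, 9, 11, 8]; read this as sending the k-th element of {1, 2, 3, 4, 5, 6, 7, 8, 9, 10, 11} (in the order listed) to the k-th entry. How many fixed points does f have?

4

The fixed points (elements with f(x) = x) are {1, 2, 3, 9}, so there are 4.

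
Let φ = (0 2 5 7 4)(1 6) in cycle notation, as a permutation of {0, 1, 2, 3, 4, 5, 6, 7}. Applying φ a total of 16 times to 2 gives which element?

2 lies in the 5-cycle (0 2 5 7 4).
Powers repeat with period 5 on this cycle, and 16 mod 5 = 1, so φ^16(2) = φ^1(2).
Advancing 1 step from 2: 2 → 5.

5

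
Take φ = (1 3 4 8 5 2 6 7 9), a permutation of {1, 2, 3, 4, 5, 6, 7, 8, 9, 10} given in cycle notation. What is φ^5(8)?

9

8 lies in the 9-cycle (1 3 4 8 5 2 6 7 9).
Advancing 5 steps from 8: 8 → 5 → 2 → 6 → 7 → 9.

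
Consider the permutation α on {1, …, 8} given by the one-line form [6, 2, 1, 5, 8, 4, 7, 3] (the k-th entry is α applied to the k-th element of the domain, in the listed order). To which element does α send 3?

3 is element number 3 of the domain, and entry number 3 of the one-line form is 1, so α(3) = 1.

1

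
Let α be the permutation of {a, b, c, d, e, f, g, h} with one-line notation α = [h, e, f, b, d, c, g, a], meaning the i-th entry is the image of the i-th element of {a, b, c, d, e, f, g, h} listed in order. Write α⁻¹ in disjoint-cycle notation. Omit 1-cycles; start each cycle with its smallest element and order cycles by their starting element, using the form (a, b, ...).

First write α in disjoint cycles: (a, h)(b, e, d)(c, f).
Reversing each cycle (and rotating so the smallest element leads) gives α⁻¹ = (a, h)(b, d, e)(c, f).

(a, h)(b, d, e)(c, f)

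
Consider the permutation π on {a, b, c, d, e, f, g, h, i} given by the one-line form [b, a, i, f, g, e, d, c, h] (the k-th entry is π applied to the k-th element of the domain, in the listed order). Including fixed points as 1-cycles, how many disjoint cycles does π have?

3

The cycle decomposition is (a b)(c i h)(d f e g), which has 3 cycles (counting 1-cycles).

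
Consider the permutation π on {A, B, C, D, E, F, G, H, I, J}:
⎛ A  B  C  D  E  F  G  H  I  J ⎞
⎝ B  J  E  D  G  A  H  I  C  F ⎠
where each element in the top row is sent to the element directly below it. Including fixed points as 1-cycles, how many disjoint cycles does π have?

The cycle decomposition is (A B J F)(C E G H I)(D), which has 3 cycles (counting 1-cycles).

3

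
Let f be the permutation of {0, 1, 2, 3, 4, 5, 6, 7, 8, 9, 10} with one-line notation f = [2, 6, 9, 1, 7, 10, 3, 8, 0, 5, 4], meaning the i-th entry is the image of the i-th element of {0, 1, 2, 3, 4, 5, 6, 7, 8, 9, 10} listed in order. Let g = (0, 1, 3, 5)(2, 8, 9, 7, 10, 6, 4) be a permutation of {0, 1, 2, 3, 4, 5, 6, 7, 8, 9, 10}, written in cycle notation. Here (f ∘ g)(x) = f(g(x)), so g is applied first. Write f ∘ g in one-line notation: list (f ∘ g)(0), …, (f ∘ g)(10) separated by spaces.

6 1 0 10 9 2 7 4 5 8 3

Chase each element through g then f: 0 → 1 → 6; 1 → 3 → 1; 2 → 8 → 0; 3 → 5 → 10; 4 → 2 → 9; 5 → 0 → 2; 6 → 4 → 7; 7 → 10 → 4; 8 → 9 → 5; 9 → 7 → 8; 10 → 6 → 3.
So f ∘ g in one-line form is 6 1 0 10 9 2 7 4 5 8 3.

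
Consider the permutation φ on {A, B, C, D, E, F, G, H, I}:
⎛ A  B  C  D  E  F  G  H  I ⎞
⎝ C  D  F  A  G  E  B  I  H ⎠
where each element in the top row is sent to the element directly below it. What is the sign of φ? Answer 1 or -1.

In disjoint-cycle form the cycle lengths are 7, 2.
A cycle of length ℓ contributes ℓ−1 transpositions, so φ is a product of 6 + 1 = 7 transpositions — odd.

-1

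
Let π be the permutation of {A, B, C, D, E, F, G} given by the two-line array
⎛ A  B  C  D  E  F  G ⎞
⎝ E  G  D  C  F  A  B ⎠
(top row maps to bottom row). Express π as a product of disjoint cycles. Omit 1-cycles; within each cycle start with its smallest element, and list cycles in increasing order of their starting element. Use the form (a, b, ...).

From A: A → E → F → A, closing the cycle (A, E, F).
Repeating from the next unused element and collecting all non-trivial cycles gives (A, E, F)(B, G)(C, D).

(A, E, F)(B, G)(C, D)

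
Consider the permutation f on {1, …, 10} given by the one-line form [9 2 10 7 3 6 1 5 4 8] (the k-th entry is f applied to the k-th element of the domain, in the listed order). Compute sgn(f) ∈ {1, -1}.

1

In disjoint-cycle form the cycle lengths are 4, 4, 1, 1.
A cycle of length ℓ contributes ℓ−1 transpositions, so f is a product of 3 + 3 = 6 transpositions — even.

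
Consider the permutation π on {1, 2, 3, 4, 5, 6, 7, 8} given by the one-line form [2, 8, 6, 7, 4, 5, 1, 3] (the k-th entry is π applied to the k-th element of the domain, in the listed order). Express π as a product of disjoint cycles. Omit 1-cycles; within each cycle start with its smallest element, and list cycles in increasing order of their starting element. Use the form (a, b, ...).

(1, 2, 8, 3, 6, 5, 4, 7)

Iterating π from 1 gives 1 → 2 → 8 → 3 → 6 → 5 → 4 → 7 → 1; that is the 8-cycle (1, 2, 8, 3, 6, 5, 4, 7).
Continuing from each remaining unvisited element yields (1, 2, 8, 3, 6, 5, 4, 7).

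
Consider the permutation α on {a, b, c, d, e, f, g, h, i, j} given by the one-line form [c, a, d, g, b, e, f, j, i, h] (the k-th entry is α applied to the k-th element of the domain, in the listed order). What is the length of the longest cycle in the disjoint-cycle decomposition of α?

7

Decomposing into disjoint cycles gives (a c d g f e b)(h j); the longest has length 7.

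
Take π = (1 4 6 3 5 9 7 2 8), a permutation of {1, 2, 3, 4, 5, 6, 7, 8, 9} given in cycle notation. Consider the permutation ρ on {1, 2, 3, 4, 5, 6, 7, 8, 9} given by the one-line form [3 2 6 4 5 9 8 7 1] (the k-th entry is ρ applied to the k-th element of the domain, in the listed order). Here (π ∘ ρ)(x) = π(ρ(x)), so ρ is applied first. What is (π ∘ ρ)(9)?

ρ(9) = 1, then π(1) = 4; composing gives (π ∘ ρ)(9) = 4.

4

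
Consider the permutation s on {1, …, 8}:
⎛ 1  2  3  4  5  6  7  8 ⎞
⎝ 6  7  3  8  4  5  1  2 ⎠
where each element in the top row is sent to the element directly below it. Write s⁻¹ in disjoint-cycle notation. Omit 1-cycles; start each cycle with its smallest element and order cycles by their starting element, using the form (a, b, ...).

(1, 7, 2, 8, 4, 5, 6)

The cycle decomposition of s is (1, 6, 5, 4, 8, 2, 7).
Reversing each cycle (and rotating so the smallest element leads) gives s⁻¹ = (1, 7, 2, 8, 4, 5, 6).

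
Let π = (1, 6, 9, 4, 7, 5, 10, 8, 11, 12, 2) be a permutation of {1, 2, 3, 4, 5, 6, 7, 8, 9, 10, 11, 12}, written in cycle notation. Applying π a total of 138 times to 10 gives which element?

10 lies in the 11-cycle (1, 6, 9, 4, 7, 5, 10, 8, 11, 12, 2).
Since the cycle has length 11, π^138 acts on it the same as π^6 (138 mod 11 = 6).
Stepping 6 places around the cycle: 10 → 8 → 11 → 12 → 2 → 1 → 6.

6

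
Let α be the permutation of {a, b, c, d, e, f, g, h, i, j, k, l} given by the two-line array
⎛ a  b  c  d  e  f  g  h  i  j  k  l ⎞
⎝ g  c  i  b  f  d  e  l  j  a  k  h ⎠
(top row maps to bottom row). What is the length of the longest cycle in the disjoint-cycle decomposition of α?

9

Decomposing into disjoint cycles gives (a, g, e, f, d, b, c, i, j)(h, l); the longest has length 9.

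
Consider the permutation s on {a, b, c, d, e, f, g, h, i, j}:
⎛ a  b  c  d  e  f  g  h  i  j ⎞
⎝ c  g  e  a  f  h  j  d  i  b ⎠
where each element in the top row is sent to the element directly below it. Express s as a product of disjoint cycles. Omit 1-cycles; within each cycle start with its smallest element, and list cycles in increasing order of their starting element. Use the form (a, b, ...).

Start at a and follow images: a → c → e → f → h → d → a, giving the cycle (a, c, e, f, h, d).
Repeating from the next unused element and collecting all non-trivial cycles gives (a, c, e, f, h, d)(b, g, j).

(a, c, e, f, h, d)(b, g, j)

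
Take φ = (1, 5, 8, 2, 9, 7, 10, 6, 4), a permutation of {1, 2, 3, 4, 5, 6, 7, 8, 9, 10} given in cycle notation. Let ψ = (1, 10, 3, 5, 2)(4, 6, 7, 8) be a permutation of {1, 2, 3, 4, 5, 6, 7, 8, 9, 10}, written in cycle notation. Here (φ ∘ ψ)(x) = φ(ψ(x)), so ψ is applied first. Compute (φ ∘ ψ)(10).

3

First apply ψ: ψ(10) = 3, then φ(3) = 3. Thus (φ ∘ ψ)(10) = 3.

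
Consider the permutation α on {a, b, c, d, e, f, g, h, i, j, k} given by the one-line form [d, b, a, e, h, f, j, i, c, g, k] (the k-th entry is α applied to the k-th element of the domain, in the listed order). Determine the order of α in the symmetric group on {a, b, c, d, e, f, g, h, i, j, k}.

6

Decomposing into disjoint cycles gives cycle lengths 6, 2, 1, 1, 1.
Since disjoint cycles commute, ord(α) = lcm(6, 2) = 6.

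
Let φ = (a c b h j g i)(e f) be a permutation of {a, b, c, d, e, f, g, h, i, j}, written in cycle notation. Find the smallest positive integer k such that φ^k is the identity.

14

The cycle type of φ is (7, 2, 1).
The order is lcm(7, 2) = 14.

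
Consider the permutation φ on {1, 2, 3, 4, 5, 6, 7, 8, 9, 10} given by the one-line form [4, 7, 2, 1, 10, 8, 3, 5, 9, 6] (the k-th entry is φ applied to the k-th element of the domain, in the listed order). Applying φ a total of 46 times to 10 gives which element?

8

Tracing 10 → 6 → … returns to 10 after 4 steps, so 10 lies in a 4-cycle (5 10 6 8).
On a 4-cycle, φ^4 is the identity, so φ^46 = φ^2 there (46 ≡ 2 mod 4).
Stepping 2 places around the cycle: 10 → 6 → 8.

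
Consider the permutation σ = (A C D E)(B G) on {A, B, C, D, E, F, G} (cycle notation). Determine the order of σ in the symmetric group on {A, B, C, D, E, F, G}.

4

The disjoint cycles have lengths 4, 2, 1.
The order of σ is the least common multiple of its cycle lengths: lcm(4, 2) = 4.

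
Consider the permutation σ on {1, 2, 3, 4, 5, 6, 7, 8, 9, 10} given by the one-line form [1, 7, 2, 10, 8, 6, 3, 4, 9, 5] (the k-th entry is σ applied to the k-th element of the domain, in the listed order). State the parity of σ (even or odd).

In disjoint-cycle form the cycle lengths are 4, 3, 1, 1, 1.
A cycle is odd iff its length is even; σ has 1 even-length cycle, so sgn(σ) = (−1)^1 and σ is odd.

odd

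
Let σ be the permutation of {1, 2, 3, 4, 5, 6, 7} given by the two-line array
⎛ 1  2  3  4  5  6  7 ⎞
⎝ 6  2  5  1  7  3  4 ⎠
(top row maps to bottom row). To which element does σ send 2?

The entry below 2 in the array is 2, so σ(2) = 2.

2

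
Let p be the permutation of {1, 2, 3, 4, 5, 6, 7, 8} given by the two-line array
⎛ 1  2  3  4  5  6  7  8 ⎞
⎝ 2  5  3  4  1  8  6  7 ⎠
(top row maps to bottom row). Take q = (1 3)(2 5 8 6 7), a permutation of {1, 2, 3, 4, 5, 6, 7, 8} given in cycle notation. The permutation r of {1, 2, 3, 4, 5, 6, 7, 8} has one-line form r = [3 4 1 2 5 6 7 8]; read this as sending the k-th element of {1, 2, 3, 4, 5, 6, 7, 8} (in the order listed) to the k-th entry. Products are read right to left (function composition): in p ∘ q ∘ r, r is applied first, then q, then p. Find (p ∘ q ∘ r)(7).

5

Apply the permutations in order: r(7) = 7, then q(7) = 2, then p(2) = 5. So (p ∘ q ∘ r)(7) = 5.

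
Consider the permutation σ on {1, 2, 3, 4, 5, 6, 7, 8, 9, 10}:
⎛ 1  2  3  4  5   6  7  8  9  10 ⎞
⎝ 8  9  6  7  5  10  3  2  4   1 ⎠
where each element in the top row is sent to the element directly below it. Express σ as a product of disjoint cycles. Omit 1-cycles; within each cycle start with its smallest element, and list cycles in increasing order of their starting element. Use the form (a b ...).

(1 8 2 9 4 7 3 6 10)

Iterating σ from 1 gives 1 → 8 → 2 → 9 → 4 → 7 → 3 → 6 → 10 → 1; that is the 9-cycle (1 8 2 9 4 7 3 6 10).
Repeating from the next unused element and collecting all non-trivial cycles gives (1 8 2 9 4 7 3 6 10).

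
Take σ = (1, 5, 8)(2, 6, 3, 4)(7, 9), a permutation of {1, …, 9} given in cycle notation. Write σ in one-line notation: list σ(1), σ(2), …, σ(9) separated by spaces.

5 6 4 2 8 3 9 1 7

Image by image: 1→5, 2→6, 3→4, 4→2, 5→8, 6→3, 7→9, 8→1, 9→7.
So the one-line form is 5 6 4 2 8 3 9 1 7.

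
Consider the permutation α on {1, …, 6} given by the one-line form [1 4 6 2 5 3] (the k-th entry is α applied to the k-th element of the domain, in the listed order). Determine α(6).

6 is element number 6 of the domain, and entry number 6 of the one-line form is 3, so α(6) = 3.

3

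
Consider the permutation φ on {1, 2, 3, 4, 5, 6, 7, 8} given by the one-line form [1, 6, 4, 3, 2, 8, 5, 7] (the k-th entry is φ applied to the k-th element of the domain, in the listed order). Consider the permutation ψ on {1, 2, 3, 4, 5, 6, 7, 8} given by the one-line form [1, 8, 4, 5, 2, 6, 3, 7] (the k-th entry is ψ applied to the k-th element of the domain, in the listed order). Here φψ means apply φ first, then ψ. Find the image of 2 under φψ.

6

φ(2) = 6, then ψ(6) = 6; composing gives (φψ)(2) = 6.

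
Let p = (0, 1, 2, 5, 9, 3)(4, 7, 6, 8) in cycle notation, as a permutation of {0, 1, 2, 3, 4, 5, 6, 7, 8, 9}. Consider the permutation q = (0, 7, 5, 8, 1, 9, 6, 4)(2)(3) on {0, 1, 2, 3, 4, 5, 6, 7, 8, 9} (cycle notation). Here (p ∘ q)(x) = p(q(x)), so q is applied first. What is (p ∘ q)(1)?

First apply q: q(1) = 9, then p(9) = 3. Thus (p ∘ q)(1) = 3.

3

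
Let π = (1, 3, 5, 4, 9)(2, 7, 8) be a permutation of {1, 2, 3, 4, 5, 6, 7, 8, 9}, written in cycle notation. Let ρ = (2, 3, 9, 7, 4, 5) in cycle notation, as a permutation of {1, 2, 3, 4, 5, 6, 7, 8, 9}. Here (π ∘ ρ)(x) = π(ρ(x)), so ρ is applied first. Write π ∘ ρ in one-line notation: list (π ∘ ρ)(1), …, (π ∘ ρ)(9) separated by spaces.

(π ∘ ρ)(x) = π(ρ(x)). Computing each image: π(ρ(1)) = π(1) = 3, π(ρ(2)) = π(3) = 5, π(ρ(3)) = π(9) = 1, π(ρ(4)) = π(5) = 4, π(ρ(5)) = π(2) = 7, π(ρ(6)) = π(6) = 6, π(ρ(7)) = π(4) = 9, π(ρ(8)) = π(8) = 2, π(ρ(9)) = π(7) = 8.
Hence π ∘ ρ = [3 5 1 4 7 6 9 2 8].

3 5 1 4 7 6 9 2 8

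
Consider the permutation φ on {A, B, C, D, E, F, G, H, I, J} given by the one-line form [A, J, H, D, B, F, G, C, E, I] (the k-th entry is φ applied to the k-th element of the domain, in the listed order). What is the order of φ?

4

The disjoint-cycle form of φ has cycle lengths 4, 2, 1, 1, 1, 1.
Since disjoint cycles commute, ord(φ) = lcm(4, 2) = 4.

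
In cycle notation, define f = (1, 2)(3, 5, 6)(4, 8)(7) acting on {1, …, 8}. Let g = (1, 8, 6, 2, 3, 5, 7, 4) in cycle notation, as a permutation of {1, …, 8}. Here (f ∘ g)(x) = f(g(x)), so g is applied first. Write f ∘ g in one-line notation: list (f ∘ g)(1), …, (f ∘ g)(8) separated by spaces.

Chase each element through g then f: 1 → 8 → 4; 2 → 3 → 5; 3 → 5 → 6; 4 → 1 → 2; 5 → 7 → 7; 6 → 2 → 1; 7 → 4 → 8; 8 → 6 → 3.
Collecting the images, f ∘ g = [4 5 6 2 7 1 8 3].

4 5 6 2 7 1 8 3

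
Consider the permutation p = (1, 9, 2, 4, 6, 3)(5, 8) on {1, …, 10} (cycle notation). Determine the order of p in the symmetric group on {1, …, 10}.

The disjoint cycles have lengths 6, 2, 1, 1.
The order of p is the least common multiple of its cycle lengths: lcm(6, 2) = 6.

6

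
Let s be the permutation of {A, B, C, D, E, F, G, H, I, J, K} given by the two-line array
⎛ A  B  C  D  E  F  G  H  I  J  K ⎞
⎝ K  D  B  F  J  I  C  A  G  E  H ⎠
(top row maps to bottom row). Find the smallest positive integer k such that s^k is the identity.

The disjoint-cycle form of s has cycle lengths 6, 3, 2.
Since disjoint cycles commute, ord(s) = lcm(6, 3, 2) = 6.

6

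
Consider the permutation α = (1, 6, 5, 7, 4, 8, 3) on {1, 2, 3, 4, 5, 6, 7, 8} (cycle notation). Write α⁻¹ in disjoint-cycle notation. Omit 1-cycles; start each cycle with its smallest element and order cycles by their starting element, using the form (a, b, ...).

(1, 3, 8, 4, 7, 5, 6)

Inverting a permutation written in cycle notation just reverses the order within every cycle.
Reversing each cycle of α and rotating so the smallest element leads gives (1, 3, 8, 4, 7, 5, 6).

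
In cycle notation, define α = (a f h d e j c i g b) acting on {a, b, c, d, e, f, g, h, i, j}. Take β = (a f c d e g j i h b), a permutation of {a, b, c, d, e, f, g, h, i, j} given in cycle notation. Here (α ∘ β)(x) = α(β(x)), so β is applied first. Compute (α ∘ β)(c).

e

(α ∘ β)(c) = α(β(c)). β(c) = d, then α(d) = e. So (α ∘ β)(c) = e.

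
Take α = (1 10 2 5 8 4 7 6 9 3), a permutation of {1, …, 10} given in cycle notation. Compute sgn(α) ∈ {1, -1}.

-1

The cycle lengths are 10.
A cycle of length ℓ contributes ℓ−1 transpositions, so α is a product of 9 transpositions — odd.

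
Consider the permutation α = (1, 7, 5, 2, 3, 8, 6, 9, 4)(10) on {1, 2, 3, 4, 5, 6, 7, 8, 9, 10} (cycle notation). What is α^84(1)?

2

1 lies in the 9-cycle (1, 7, 5, 2, 3, 8, 6, 9, 4).
Powers repeat with period 9 on this cycle, and 84 mod 9 = 3, so α^84(1) = α^3(1).
Advancing 3 steps from 1: 1 → 7 → 5 → 2.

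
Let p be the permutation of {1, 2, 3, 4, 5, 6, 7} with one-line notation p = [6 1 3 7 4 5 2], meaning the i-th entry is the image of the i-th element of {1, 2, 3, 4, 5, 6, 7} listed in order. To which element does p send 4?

7

4 is element number 4 of the domain, and entry number 4 of the one-line form is 7, so p(4) = 7.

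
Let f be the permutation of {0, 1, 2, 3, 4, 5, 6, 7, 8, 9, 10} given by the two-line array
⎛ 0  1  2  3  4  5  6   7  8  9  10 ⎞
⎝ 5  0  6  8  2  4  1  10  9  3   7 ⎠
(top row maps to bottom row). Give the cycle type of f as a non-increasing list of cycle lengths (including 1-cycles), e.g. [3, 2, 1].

[6, 3, 2]

The disjoint cycles are (0, 5, 4, 2, 6, 1)(3, 8, 9)(7, 10), with lengths 6, 3, 2 in non-increasing order.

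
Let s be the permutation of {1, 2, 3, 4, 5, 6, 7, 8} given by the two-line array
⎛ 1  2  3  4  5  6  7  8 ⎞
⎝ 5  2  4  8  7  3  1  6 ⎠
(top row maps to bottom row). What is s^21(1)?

Tracing 1 → 5 → … returns to 1 after 3 steps, so 1 lies in a 3-cycle (1, 5, 7).
Powers repeat with period 3 on this cycle, and 21 mod 3 = 0, so s^21(1) = s^0(1).
So s^21(1) = 1.

1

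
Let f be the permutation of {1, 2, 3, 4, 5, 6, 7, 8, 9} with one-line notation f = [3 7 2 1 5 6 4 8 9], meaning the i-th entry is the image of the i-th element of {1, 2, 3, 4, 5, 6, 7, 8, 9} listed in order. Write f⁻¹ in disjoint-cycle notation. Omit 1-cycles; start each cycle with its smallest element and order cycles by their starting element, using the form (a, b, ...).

(1, 4, 7, 2, 3)

First write f in disjoint cycles: (1, 3, 2, 7, 4).
Reversing each cycle (and rotating so the smallest element leads) gives f⁻¹ = (1, 4, 7, 2, 3).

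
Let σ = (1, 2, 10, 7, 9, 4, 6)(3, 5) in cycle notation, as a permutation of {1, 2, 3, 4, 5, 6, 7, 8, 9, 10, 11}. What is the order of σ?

The cycle type of σ is (7, 2, 1, 1).
The order is lcm(7, 2) = 14.

14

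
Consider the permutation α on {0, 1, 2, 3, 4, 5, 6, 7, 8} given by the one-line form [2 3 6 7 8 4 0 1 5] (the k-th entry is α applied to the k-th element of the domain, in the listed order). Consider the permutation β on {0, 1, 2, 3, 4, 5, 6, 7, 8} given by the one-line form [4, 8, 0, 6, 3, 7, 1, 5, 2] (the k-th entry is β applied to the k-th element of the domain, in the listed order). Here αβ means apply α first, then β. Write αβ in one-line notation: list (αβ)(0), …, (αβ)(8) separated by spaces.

Chase each element through α then β: 0 → 2 → 0; 1 → 3 → 6; 2 → 6 → 1; 3 → 7 → 5; 4 → 8 → 2; 5 → 4 → 3; 6 → 0 → 4; 7 → 1 → 8; 8 → 5 → 7.
Collecting the images, αβ = [0 6 1 5 2 3 4 8 7].

0 6 1 5 2 3 4 8 7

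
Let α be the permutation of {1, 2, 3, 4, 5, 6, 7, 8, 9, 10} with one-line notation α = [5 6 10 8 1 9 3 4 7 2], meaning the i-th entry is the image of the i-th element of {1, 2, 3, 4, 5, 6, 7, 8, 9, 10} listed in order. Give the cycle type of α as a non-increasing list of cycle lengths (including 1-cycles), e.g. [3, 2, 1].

The disjoint cycles are (1 5)(2 6 9 7 3 10)(4 8), with lengths 6, 2, 2 in non-increasing order.

[6, 2, 2]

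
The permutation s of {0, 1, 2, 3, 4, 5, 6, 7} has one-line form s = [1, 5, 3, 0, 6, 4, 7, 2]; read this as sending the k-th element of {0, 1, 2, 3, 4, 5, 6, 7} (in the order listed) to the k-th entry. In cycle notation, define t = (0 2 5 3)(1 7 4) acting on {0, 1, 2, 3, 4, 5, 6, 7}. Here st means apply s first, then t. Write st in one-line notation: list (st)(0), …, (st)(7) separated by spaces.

For each element, apply s then t: 0 → 1 → 7; 1 → 5 → 3; 2 → 3 → 0; 3 → 0 → 2; 4 → 6 → 6; 5 → 4 → 1; 6 → 7 → 4; 7 → 2 → 5.
So st in one-line form is 7 3 0 2 6 1 4 5.

7 3 0 2 6 1 4 5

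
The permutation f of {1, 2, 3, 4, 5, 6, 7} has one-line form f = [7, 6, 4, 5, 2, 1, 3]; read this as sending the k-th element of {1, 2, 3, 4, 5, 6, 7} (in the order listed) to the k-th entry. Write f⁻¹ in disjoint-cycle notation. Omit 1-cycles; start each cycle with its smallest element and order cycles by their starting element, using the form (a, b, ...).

The cycle decomposition of f is (1, 7, 3, 4, 5, 2, 6).
The inverse reverses every cycle; in canonical form, f⁻¹ = (1, 6, 2, 5, 4, 3, 7).

(1, 6, 2, 5, 4, 3, 7)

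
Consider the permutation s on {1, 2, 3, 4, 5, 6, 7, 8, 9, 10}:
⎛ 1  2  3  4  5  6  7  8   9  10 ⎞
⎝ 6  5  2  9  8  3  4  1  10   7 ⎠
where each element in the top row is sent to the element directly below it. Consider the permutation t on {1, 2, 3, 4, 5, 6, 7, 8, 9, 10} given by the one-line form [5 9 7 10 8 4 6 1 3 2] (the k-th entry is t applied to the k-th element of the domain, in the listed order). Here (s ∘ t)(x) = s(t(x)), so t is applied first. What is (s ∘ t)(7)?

t(7) = 6, then s(6) = 3; composing gives (s ∘ t)(7) = 3.

3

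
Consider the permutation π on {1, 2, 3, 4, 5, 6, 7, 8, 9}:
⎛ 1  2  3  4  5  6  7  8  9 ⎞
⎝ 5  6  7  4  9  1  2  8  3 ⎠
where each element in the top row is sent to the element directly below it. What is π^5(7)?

9

Tracing 7 → 2 → … returns to 7 after 7 steps, so 7 lies in a 7-cycle (1, 5, 9, 3, 7, 2, 6).
Advancing 5 steps from 7: 7 → 2 → 6 → 1 → 5 → 9.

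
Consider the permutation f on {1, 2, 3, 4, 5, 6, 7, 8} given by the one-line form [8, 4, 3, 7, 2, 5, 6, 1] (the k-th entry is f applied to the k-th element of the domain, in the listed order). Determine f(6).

5

6 is element number 6 of the domain, and entry number 6 of the one-line form is 5, so f(6) = 5.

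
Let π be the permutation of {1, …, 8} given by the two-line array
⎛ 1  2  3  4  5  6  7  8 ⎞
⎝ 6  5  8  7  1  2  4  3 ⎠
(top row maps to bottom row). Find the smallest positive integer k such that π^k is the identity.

4

Decomposing into disjoint cycles gives cycle lengths 4, 2, 2.
The order is lcm(4, 2, 2) = 4.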